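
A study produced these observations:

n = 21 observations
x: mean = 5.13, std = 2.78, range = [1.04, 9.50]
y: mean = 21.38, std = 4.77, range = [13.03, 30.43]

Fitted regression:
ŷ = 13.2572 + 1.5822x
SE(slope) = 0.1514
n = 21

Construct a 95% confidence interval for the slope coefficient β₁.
The 95% CI for β₁ is (1.2653, 1.8991)

Confidence interval for the slope:

The 95% CI for β₁ is: β̂₁ ± t*(α/2, n-2) × SE(β̂₁)

Step 1: Find critical t-value
- Confidence level = 0.95
- Degrees of freedom = n - 2 = 21 - 2 = 19
- t*(α/2, 19) = 2.0930

Step 2: Calculate margin of error
Margin = 2.0930 × 0.1514 = 0.3169

Step 3: Construct interval
CI = 1.5822 ± 0.3169
CI = (1.2653, 1.8991)

Interpretation: We are 95% confident that the true slope β₁ lies between 1.2653 and 1.8991.
Since 0 is outside the interval, a two-sided test at α = 0.05 would reject H₀: β₁ = 0.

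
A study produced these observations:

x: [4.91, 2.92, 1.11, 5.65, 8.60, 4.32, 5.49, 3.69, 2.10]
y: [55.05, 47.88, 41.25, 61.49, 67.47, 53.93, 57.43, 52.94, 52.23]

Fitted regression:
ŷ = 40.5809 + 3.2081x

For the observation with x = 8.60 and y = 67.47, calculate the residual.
Residual = -0.7006

The residual is the difference between the actual value and the predicted value:

Residual = y - ŷ

Step 1: Calculate predicted value
ŷ = 40.5809 + 3.2081 × 8.60
ŷ = 68.1706

Step 2: Calculate residual
Residual = 67.47 - 68.1706
Residual = -0.7006

Sign check: y < ŷ, so the point is below the line and the fit overestimates here.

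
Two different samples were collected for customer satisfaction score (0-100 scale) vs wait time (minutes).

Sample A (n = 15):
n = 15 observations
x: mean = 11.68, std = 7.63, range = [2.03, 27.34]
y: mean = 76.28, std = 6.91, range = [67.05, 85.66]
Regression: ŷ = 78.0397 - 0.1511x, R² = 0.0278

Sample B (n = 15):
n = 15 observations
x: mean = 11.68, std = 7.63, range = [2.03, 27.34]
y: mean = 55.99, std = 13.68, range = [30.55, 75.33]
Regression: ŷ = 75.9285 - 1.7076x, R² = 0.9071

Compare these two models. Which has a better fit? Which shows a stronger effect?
Model B has the better fit (R² = 0.9071 vs 0.0278). Model B shows the stronger effect (|β₁| = 1.7076 vs 0.1511).

Model Comparison:

Which explains more variance? (R²)
- Model A: R² = 0.0278 → 2.78% of variance in satisfaction score explained
- Model B: R² = 0.9071 → 90.71% of variance in satisfaction score explained
- 0.9071 > 0.0278 → Model B has the better fit

Effect size (slope magnitude):
- Model A: β₁ = -0.1511 → predicted satisfaction score falls 0.1511 points per additional minute of wait time
- Model B: β₁ = -1.7076 → predicted satisfaction score falls 1.7076 points per additional minute of wait time
- |-0.1511| < |-1.7076| → Model B shows the stronger marginal effect

Notes:
- A better fit (higher R²) doesn't necessarily mean a more important relationship.
- The two samples could reflect different populations, time periods, or measurement quality.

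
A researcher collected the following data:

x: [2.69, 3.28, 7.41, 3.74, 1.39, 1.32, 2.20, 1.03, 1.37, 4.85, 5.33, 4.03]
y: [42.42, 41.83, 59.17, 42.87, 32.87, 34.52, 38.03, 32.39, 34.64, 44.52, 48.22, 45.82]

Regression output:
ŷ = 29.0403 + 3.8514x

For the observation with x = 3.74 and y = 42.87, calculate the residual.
Residual = -0.5745

The residual is the difference between the actual value and the predicted value:

Residual = y - ŷ

Step 1: Calculate predicted value
ŷ = 29.0403 + 3.8514 × 3.74
ŷ = 43.4445

Step 2: Calculate residual
Residual = 42.87 - 43.4445
Residual = -0.5745

Interpretation: the model overestimates the actual value by 0.5745 at this point (negative residual → observation lies below the fitted line).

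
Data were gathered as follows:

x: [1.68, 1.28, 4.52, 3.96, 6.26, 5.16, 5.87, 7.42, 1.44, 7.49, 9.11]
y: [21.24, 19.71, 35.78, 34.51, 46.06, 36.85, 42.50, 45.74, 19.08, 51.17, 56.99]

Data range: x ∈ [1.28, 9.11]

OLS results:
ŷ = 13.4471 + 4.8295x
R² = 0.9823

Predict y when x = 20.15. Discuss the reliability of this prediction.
The equation gives ŷ = 110.7615; however x = 20.15 is 11.04 units above the observed range, so this extrapolated value should not be trusted.

Prediction calculation:
ŷ = 13.4471 + 4.8295 × 20.15
ŷ = 110.7615

Reliability:
- Data range: x ∈ [1.28, 9.11]
- Prediction point: x = 20.15 is 11.04 units above the observed range → this is EXTRAPOLATION, not interpolation

Why that matters here:
- The linear relationship may not hold outside the observed range
- There are no observations near this x to validate the fitted line there
- Real relationships often flatten, saturate, or turn nonlinear at extremes

Report the number if required, but flag clearly that it is an extrapolation.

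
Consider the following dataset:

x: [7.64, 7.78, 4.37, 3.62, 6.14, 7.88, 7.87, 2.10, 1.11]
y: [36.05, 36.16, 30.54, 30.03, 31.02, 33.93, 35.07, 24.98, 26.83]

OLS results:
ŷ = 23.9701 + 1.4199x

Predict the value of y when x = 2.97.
ŷ = 28.1872

x = 2.97 lies inside the observed range [1.11, 7.88], so the fitted equation applies directly:

ŷ = 23.9701 + 1.4199 × 2.97
ŷ = 23.9701 + 4.2171
ŷ = 28.1872

This is the fitted mean response at that x — an individual observation would come with a wider prediction interval.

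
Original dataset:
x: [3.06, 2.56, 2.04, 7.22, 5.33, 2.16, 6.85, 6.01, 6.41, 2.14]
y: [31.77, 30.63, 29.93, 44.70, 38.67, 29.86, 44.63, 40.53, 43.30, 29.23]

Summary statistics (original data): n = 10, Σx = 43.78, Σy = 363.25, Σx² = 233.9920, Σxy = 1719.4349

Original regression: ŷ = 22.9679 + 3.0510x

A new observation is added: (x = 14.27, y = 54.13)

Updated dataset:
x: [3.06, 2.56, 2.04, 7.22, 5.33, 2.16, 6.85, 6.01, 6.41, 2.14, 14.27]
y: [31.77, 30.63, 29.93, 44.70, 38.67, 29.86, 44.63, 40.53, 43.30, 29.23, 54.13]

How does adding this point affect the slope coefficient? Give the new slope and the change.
The slope changes from 3.0510 to 2.2033 (change of -0.8477, or -27.8%).

The new point has HIGH LEVERAGE: x = 14.27 is far from the original mean x̄ = 43.78/10 ≈ 4.38 (original range [2.04, 7.22]).

Step 1: Update the sums with the new point (n goes from 10 to 11)
Σx  = 43.78 + 14.27 = 58.05
Σy  = 363.25 + 54.13 = 417.38
Σx² = 233.9920 + 14.27² = 233.9920 + 203.6329 = 437.6249
Σxy = 1719.4349 + 14.27×54.13 = 1719.4349 + 772.4351 = 2491.8700

Step 2: Recompute the slope with b₁ = (nΣxy − ΣxΣy) / (nΣx² − (Σx)²)
Numerator   = 11×2491.8700 − 58.05×417.38 = 27410.5700 − 24228.9090 = 3181.6610
Denominator = 11×437.6249 − 58.05² = 4813.8739 − 3369.8025 = 1444.0714
b₁(new) = 3181.6610 / 1444.0714 = 2.2033

(Same formula on the original sums: (10×1719.4349 − 43.78×363.25) / (10×233.9920 − 43.78²) = 1291.2640 / 423.2316 = 3.0510, matching the given fit.)

Step 3: Change in slope
Δβ₁ = 2.2033 − 3.0510 = -0.8477
Relative change = -0.8477 / 3.0510 × 100% = -27.8%
→ the slope decreases when the point is added.

A high-leverage point only changes the slope if it is off the original line; here y = 54.13 is below the original trend, so the slope decreases.
In practice: check such a point for data-entry or measurement error; examine leverage (hᵢ) and Cook's distance rather than deleting it automatically.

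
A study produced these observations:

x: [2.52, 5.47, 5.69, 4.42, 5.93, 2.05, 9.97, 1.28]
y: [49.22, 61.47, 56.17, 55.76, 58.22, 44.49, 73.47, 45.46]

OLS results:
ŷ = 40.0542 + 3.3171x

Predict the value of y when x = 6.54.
ŷ = 61.7480

x = 6.54 lies inside the observed range [1.28, 9.97], so the fitted equation applies directly:

ŷ = 40.0542 + 3.3171 × 6.54
ŷ = 40.0542 + 21.6938
ŷ = 61.7480

This is a point prediction; actual observations scatter around it by roughly the residual standard deviation.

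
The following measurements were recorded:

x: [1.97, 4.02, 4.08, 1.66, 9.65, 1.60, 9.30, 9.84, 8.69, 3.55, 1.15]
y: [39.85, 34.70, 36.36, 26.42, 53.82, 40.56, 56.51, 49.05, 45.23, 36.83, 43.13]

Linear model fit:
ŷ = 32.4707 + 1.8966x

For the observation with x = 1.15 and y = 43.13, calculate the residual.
Residual = 8.4782

The residual is the difference between the actual value and the predicted value:

Residual = y - ŷ

Step 1: Calculate predicted value
ŷ = 32.4707 + 1.8966 × 1.15
ŷ = 34.6518

Step 2: Calculate residual
Residual = 43.13 - 34.6518
Residual = 8.4782

Interpretation: the model underestimates the actual value by 8.4782 at this point (positive residual → observation lies above the fitted line).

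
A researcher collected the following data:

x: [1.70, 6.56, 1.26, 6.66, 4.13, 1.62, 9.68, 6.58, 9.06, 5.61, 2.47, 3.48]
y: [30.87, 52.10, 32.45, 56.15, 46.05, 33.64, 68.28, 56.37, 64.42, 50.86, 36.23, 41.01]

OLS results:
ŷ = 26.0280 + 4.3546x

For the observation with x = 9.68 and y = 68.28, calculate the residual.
Residual = 0.0995

The residual is the difference between the actual value and the predicted value:

Residual = y - ŷ

Step 1: Calculate predicted value
ŷ = 26.0280 + 4.3546 × 9.68
ŷ = 68.1805

Step 2: Calculate residual
Residual = 68.28 - 68.1805
Residual = 0.0995

Sign check: y > ŷ, so the point is above the line and the fit underestimates here.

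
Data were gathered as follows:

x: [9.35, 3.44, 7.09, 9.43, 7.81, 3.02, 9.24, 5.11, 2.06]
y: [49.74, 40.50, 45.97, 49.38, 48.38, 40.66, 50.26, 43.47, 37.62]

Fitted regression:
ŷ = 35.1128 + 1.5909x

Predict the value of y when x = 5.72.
ŷ = 44.2127

x = 5.72 lies inside the observed range [2.06, 9.43], so the fitted equation applies directly:

ŷ = 35.1128 + 1.5909 × 5.72
ŷ = 35.1128 + 9.0999
ŷ = 44.2127

This is the fitted mean response at that x — an individual observation would come with a wider prediction interval.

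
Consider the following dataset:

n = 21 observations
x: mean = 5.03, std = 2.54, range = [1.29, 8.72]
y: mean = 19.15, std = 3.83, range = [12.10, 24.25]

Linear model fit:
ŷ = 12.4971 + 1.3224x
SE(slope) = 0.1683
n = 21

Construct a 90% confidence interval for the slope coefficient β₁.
The 90% CI for β₁ is (1.0314, 1.6134)

Confidence interval for the slope:

The 90% CI for β₁ is: β̂₁ ± t*(α/2, n-2) × SE(β̂₁)

Step 1: Find critical t-value
- Confidence level = 0.9
- Degrees of freedom = n - 2 = 21 - 2 = 19
- t*(α/2, 19) = 1.7291

Step 2: Calculate margin of error
Margin = 1.7291 × 0.1683 = 0.2910

Step 3: Construct interval
CI = 1.3224 ± 0.2910
CI = (1.0314, 1.6134)

Interpretation: We are 90% confident that the true slope β₁ lies between 1.0314 and 1.6134.
Both endpoints are positive, so the data support a genuinely positive slope at this confidence level.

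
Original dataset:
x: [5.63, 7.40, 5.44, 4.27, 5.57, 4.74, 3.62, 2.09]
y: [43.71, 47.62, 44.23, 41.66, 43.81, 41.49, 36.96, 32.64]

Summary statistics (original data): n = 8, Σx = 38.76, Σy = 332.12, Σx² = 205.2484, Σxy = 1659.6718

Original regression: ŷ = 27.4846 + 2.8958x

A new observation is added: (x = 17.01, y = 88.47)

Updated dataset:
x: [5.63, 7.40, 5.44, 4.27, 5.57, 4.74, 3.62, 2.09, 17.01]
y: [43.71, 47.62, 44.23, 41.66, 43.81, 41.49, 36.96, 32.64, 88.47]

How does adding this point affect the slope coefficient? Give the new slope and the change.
Adding the point moves β₁ from 2.8958 to 3.7469, i.e. it increases by 0.8511 (+29.4%).

The new point has HIGH LEVERAGE: x = 17.01 is far from the original mean x̄ = 38.76/8 ≈ 4.85 (original range [2.09, 7.40]).

Step 1: Update the sums with the new point (n goes from 8 to 9)
Σx  = 38.76 + 17.01 = 55.77
Σy  = 332.12 + 88.47 = 420.59
Σx² = 205.2484 + 17.01² = 205.2484 + 289.3401 = 494.5885
Σxy = 1659.6718 + 17.01×88.47 = 1659.6718 + 1504.8747 = 3164.5465

Step 2: Recompute the slope with b₁ = (nΣxy − ΣxΣy) / (nΣx² − (Σx)²)
Numerator   = 9×3164.5465 − 55.77×420.59 = 28480.9185 − 23456.3043 = 5024.6142
Denominator = 9×494.5885 − 55.77² = 4451.2965 − 3110.2929 = 1341.0036
b₁(new) = 5024.6142 / 1341.0036 = 3.7469

(Same formula on the original sums: (8×1659.6718 − 38.76×332.12) / (8×205.2484 − 38.76²) = 404.4032 / 139.6496 = 2.8958, matching the given fit.)

Step 3: Change in slope
Δβ₁ = 3.7469 − 2.8958 = +0.8511
Relative change = +0.8511 / 2.8958 × 100% = +29.4%
→ the slope increases when the point is added.

Because the point sits above the extension of the original line at a high-leverage x, it tilts the fit up.
In practice: examine leverage (hᵢ) and Cook's distance rather than deleting it automatically; check such a point for data-entry or measurement error.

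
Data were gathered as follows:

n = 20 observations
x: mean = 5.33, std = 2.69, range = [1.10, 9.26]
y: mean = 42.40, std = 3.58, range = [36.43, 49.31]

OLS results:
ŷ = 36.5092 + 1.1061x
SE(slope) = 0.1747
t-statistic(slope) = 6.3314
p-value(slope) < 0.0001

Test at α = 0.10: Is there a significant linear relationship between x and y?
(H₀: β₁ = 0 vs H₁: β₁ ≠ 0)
Reject H₀: p-value < 0.0001 < α = 0.10. The linear relationship is significant at the 10% level.

Hypothesis test for the slope coefficient:

H₀: β₁ = 0 (no linear relationship)
H₁: β₁ ≠ 0 (linear relationship exists)

Test statistic: t = β̂₁ / SE(β̂₁) = 1.1061 / 0.1747 = 6.3314

The p-value (<0.0001) is the probability, under H₀, of a t-statistic at least as extreme as |t| = 6.3314 (two-sided, df = n − 2 = 18).

Decision rule: reject H₀ if p-value < α.
p-value < 0.0001 < α = 0.10 → reject H₀.

There is sufficient evidence at the 10% significance level to conclude that a linear relationship exists between x and y.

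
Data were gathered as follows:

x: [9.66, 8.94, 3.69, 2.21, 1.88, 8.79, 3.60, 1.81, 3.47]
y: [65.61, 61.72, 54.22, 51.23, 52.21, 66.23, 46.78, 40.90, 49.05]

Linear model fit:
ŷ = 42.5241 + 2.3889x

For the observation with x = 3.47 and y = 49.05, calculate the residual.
Residual = -1.7636

The residual is the difference between the actual value and the predicted value:

Residual = y - ŷ

Step 1: Calculate predicted value
ŷ = 42.5241 + 2.3889 × 3.47
ŷ = 50.8136

Step 2: Calculate residual
Residual = 49.05 - 50.8136
Residual = -1.7636

The residual is negative, so the observed y = 49.05 sits below the regression line (the line overestimates it by 1.7636).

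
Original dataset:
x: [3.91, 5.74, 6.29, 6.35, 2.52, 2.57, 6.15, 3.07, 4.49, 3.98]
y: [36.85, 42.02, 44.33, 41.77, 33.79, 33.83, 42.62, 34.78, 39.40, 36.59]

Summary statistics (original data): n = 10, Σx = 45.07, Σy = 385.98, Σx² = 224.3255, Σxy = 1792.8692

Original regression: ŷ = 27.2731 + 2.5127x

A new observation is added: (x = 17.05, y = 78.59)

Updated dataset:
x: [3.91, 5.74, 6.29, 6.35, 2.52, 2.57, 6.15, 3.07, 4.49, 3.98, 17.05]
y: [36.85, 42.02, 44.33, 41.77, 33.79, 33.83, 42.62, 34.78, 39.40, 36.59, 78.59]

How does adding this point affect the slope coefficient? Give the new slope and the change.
New slope β₁ = 3.1012 versus 2.5127 before: a change of +0.5885 (+23.4%).

The new point has HIGH LEVERAGE: x = 17.05 is far from the original mean x̄ = 45.07/10 ≈ 4.51 (original range [2.52, 6.35]).

Step 1: Update the sums with the new point (n goes from 10 to 11)
Σx  = 45.07 + 17.05 = 62.12
Σy  = 385.98 + 78.59 = 464.57
Σx² = 224.3255 + 17.05² = 224.3255 + 290.7025 = 515.0280
Σxy = 1792.8692 + 17.05×78.59 = 1792.8692 + 1339.9595 = 3132.8287

Step 2: Recompute the slope with b₁ = (nΣxy − ΣxΣy) / (nΣx² − (Σx)²)
Numerator   = 11×3132.8287 − 62.12×464.57 = 34461.1157 − 28859.0884 = 5602.0273
Denominator = 11×515.0280 − 62.12² = 5665.3080 − 3858.8944 = 1806.4136
b₁(new) = 5602.0273 / 1806.4136 = 3.1012

(Same formula on the original sums: (10×1792.8692 − 45.07×385.98) / (10×224.3255 − 45.07²) = 532.5734 / 211.9501 = 2.5127, matching the given fit.)

Step 3: Change in slope
Δβ₁ = 3.1012 − 2.5127 = +0.5885
Relative change = +0.5885 / 2.5127 × 100% = +23.4%
→ the slope increases when the point is added.

A high-leverage point only changes the slope if it is off the original line; here y = 78.59 is above the original trend, so the slope increases.
In practice: refit with and without it and report both if conclusions differ; examine leverage (hᵢ) and Cook's distance rather than deleting it automatically.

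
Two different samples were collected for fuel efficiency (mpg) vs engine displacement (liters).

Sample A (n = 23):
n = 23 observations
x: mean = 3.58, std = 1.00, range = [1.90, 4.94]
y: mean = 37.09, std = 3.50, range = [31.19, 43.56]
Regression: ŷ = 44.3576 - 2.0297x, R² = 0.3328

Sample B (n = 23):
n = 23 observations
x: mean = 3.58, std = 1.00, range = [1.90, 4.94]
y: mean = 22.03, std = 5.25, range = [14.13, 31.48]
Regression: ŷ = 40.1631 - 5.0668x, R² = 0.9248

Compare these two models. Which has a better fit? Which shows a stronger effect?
Model B has the better fit (R² = 0.9248 vs 0.3328). Model B shows the stronger effect (|β₁| = 5.0668 vs 2.0297).

Model Comparison:

Goodness of fit (R²):
- Model A: R² = 0.3328 → 33.28% of variance in fuel efficiency explained
- Model B: R² = 0.9248 → 92.48% of variance in fuel efficiency explained
- 0.9248 > 0.3328 → Model B has the better fit

Effect size (slope magnitude):
- Model A: β₁ = -2.0297 → predicted fuel efficiency falls 2.0297 mpg per additional liter of engine displacement
- Model B: β₁ = -5.0668 → predicted fuel efficiency falls 5.0668 mpg per additional liter of engine displacement
- |-2.0297| < |-5.0668| → Model B shows the stronger marginal effect

Notes:
- R² measures how tightly points cluster around the line; β₁ measures how steep the line is — they answer different questions.
- A steeper slope doesn't make a better model if the scatter around the line is large.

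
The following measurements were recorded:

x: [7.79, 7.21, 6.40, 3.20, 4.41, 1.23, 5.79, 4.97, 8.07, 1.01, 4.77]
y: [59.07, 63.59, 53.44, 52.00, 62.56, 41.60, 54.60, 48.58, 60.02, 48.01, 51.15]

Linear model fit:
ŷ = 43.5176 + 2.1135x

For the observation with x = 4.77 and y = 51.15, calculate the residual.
Residual = -2.4490

The residual is the difference between the actual value and the predicted value:

Residual = y - ŷ

Step 1: Calculate predicted value
ŷ = 43.5176 + 2.1135 × 4.77
ŷ = 53.5990

Step 2: Calculate residual
Residual = 51.15 - 53.5990
Residual = -2.4490

Sign check: y < ŷ, so the point is below the line and the fit overestimates here.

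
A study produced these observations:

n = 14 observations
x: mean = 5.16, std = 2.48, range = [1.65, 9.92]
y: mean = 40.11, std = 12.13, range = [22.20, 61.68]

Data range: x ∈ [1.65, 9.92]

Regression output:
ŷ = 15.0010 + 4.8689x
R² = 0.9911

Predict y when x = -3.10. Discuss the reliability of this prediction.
ŷ = -0.0926 (extrapolation — x = -3.10 lies outside [1.65, 9.92], so reliability is low).

Prediction calculation:
ŷ = 15.0010 + 4.8689 × (-3.10)
ŷ = -0.0926

Reliability:
- Data range: x ∈ [1.65, 9.92]
- Prediction point: x = -3.10 is 4.75 units below the observed range → this is EXTRAPOLATION, not interpolation

Why that matters here:
- There are no observations near this x to validate the fitted line there
- R² describes fit only over the sampled x values; it says nothing about behaviour beyond them
- The standard error of prediction grows with (x − x̄)², and x = -3.10 is far from x̄ = 5.16

The R² = 0.9911 only validates the fit within [1.65, 9.92]; treat ŷ = -0.0926 with caution.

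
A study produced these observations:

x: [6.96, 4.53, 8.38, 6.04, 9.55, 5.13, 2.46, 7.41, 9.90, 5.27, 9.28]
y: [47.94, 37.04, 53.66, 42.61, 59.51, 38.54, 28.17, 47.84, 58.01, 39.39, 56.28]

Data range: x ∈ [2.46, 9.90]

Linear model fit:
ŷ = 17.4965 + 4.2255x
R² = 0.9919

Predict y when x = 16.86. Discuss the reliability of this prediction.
The equation gives ŷ = 88.7384; however x = 16.86 is 6.96 units above the observed range, so this extrapolated value should not be trusted.

Prediction calculation:
ŷ = 17.4965 + 4.2255 × 16.86
ŷ = 88.7384

Reliability:
- Data range: x ∈ [2.46, 9.90]
- Prediction point: x = 16.86 is 6.96 units above the observed range → this is EXTRAPOLATION, not interpolation

Why that matters here:
- The standard error of prediction grows with (x − x̄)², and x = 16.86 is far from x̄ = 6.81
- R² describes fit only over the sampled x values; it says nothing about behaviour beyond them
- There are no observations near this x to validate the fitted line there

Report the number if required, but flag clearly that it is an extrapolation.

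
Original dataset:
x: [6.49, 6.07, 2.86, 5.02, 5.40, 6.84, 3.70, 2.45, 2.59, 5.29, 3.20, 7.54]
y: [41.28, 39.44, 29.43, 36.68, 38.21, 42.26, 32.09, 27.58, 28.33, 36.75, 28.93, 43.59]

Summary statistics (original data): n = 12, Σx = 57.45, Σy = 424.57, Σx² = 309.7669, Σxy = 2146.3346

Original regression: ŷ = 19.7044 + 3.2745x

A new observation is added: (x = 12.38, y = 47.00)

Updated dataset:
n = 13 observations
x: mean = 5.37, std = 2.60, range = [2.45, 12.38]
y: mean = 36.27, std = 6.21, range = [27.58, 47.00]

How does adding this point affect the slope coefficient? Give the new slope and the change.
New slope β₁ = 2.2191 versus 3.2745 before: a change of -1.0554 (-32.2%).

x = 12.38 lies well outside the original x-range [2.45, 7.54] (x̄ ≈ 4.79), so this observation has high leverage and can move the slope substantially.

Step 1: Update the sums with the new point (n goes from 12 to 13)
Σx  = 57.45 + 12.38 = 69.83
Σy  = 424.57 + 47.00 = 471.57
Σx² = 309.7669 + 12.38² = 309.7669 + 153.2644 = 463.0313
Σxy = 2146.3346 + 12.38×47.00 = 2146.3346 + 581.8600 = 2728.1946

Step 2: Recompute the slope with b₁ = (nΣxy − ΣxΣy) / (nΣx² − (Σx)²)
Numerator   = 13×2728.1946 − 69.83×471.57 = 35466.5298 − 32929.7331 = 2536.7967
Denominator = 13×463.0313 − 69.83² = 6019.4069 − 4876.2289 = 1143.1780
b₁(new) = 2536.7967 / 1143.1780 = 2.2191

(Same formula on the original sums: (12×2146.3346 − 57.45×424.57) / (12×309.7669 − 57.45²) = 1364.4687 / 416.7003 = 3.2745, matching the given fit.)

Step 3: Change in slope
Δβ₁ = 2.2191 − 3.2745 = -1.0554
Relative change = -1.0554 / 3.2745 × 100% = -32.2%
→ the slope decreases when the point is added.

A high-leverage point only changes the slope if it is off the original line; here y = 47.00 is below the original trend, so the slope decreases.
In practice: refit with and without it and report both if conclusions differ; examine leverage (hᵢ) and Cook's distance rather than deleting it automatically.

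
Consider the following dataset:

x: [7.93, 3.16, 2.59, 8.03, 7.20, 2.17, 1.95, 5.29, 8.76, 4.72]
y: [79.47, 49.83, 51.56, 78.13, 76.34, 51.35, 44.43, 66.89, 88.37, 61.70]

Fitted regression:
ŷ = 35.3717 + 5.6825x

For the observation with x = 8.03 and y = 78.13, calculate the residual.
Residual = -2.8722

The residual is the difference between the actual value and the predicted value:

Residual = y - ŷ

Step 1: Calculate predicted value
ŷ = 35.3717 + 5.6825 × 8.03
ŷ = 81.0022

Step 2: Calculate residual
Residual = 78.13 - 81.0022
Residual = -2.8722

Sign check: y < ŷ, so the point is below the line and the fit overestimates here.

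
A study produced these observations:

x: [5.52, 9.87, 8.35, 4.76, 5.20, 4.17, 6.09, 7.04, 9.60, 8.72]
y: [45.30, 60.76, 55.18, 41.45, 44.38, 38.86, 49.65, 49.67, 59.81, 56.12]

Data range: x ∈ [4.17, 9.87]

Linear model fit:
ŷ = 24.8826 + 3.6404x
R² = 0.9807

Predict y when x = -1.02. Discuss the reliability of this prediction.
ŷ = 21.1694, but this is extrapolation (below the data range [4.17, 9.87]) and may be unreliable.

Prediction calculation:
ŷ = 24.8826 + 3.6404 × (-1.02)
ŷ = 21.1694

Reliability:
- Data range: x ∈ [4.17, 9.87]
- Prediction point: x = -1.02 is 5.19 units below the observed range → this is EXTRAPOLATION, not interpolation

Why that matters here:
- The linear relationship may not hold outside the observed range
- There are no observations near this x to validate the fitted line there

A defensible statement: 'if the linear trend continued to x = -1.02, y would be about 21.1694' — the premise is untested.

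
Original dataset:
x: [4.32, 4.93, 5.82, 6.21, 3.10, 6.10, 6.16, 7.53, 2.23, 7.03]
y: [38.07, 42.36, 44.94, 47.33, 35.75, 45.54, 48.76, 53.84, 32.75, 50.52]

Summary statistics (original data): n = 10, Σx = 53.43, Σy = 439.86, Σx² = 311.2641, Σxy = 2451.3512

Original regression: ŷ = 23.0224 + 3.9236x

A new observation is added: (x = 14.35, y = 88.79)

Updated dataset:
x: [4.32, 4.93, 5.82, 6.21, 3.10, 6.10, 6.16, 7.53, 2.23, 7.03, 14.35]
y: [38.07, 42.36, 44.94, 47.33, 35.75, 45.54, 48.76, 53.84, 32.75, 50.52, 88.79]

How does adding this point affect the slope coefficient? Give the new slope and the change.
New slope β₁ = 4.7021 versus 3.9236 before: a change of +0.7785 (+19.8%).

x = 14.35 lies well outside the original x-range [2.23, 7.53] (x̄ ≈ 5.34), so this observation has high leverage and can move the slope substantially.

Step 1: Update the sums with the new point (n goes from 10 to 11)
Σx  = 53.43 + 14.35 = 67.78
Σy  = 439.86 + 88.79 = 528.65
Σx² = 311.2641 + 14.35² = 311.2641 + 205.9225 = 517.1866
Σxy = 2451.3512 + 14.35×88.79 = 2451.3512 + 1274.1365 = 3725.4877

Step 2: Recompute the slope with b₁ = (nΣxy − ΣxΣy) / (nΣx² − (Σx)²)
Numerator   = 11×3725.4877 − 67.78×528.65 = 40980.3647 − 35831.8970 = 5148.4677
Denominator = 11×517.1866 − 67.78² = 5689.0526 − 4594.1284 = 1094.9242
b₁(new) = 5148.4677 / 1094.9242 = 4.7021

(Same formula on the original sums: (10×2451.3512 − 53.43×439.86) / (10×311.2641 − 53.43²) = 1011.7922 / 257.8761 = 3.9236, matching the given fit.)

Step 3: Change in slope
Δβ₁ = 4.7021 − 3.9236 = +0.7785
Relative change = +0.7785 / 3.9236 × 100% = +19.8%
→ the slope increases when the point is added.

A high-leverage point only changes the slope if it is off the original line; here y = 88.79 is above the original trend, so the slope increases.
In practice: examine leverage (hᵢ) and Cook's distance rather than deleting it automatically.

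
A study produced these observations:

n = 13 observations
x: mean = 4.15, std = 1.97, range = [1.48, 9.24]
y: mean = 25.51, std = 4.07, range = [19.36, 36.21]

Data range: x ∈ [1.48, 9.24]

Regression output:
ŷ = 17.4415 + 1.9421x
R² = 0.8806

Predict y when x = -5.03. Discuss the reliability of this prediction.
The equation gives ŷ = 7.6727; however x = -5.03 is 6.51 units below the observed range, so this extrapolated value should not be trusted.

Prediction calculation:
ŷ = 17.4415 + 1.9421 × (-5.03)
ŷ = 7.6727

Reliability:
- Data range: x ∈ [1.48, 9.24]
- Prediction point: x = -5.03 is 6.51 units below the observed range → this is EXTRAPOLATION, not interpolation

Why that matters here:
- Real relationships often flatten, saturate, or turn nonlinear at extremes
- The standard error of prediction grows with (x − x̄)², and x = -5.03 is far from x̄ = 4.15
- The linear relationship may not hold outside the observed range

Report the number if required, but flag clearly that it is an extrapolation.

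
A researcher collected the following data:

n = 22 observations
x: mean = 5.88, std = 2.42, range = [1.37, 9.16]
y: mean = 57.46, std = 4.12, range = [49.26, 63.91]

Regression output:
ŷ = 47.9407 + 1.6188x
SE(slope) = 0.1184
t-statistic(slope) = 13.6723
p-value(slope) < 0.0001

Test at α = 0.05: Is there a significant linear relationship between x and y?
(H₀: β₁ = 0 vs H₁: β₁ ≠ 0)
Reject H₀: p-value < 0.0001 < α = 0.05. The linear relationship is significant at the 5% level.

Hypothesis test for the slope coefficient:

H₀: β₁ = 0 (no linear relationship)
H₁: β₁ ≠ 0 (linear relationship exists)

Test statistic: t = β̂₁ / SE(β̂₁) = 1.6188 / 0.1184 = 13.6723

p < 0.0001: how often a slope estimate this far from 0 (in SE units) would arise by chance if β₁ were truly 0.

Decision rule: reject H₀ if p-value < α.
p-value < 0.0001 < α = 0.05 → reject H₀.

Conclusion: the linear association between x and y is significant at the 5% level.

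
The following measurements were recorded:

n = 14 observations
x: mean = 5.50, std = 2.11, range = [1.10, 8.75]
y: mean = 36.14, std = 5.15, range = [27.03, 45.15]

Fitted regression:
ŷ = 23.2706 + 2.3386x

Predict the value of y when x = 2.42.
ŷ = 28.9300

To predict y for x = 2.42, substitute into the regression equation:

ŷ = 23.2706 + 2.3386 × 2.42
ŷ = 23.2706 + 5.6594
ŷ = 28.9300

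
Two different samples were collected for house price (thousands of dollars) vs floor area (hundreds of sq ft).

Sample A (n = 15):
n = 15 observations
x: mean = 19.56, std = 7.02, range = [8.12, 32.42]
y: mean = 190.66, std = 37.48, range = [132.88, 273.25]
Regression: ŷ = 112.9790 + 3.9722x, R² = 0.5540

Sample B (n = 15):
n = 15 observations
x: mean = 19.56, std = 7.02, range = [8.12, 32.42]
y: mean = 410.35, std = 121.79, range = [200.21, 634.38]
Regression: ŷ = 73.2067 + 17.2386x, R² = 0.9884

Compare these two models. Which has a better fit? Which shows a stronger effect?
Model B has the better fit (R² = 0.9884 vs 0.5540). Model B shows the stronger effect (|β₁| = 17.2386 vs 3.9722).

Model Comparison:

Which explains more variance? (R²)
- Model A: R² = 0.5540 → 55.40% of variance in house price explained
- Model B: R² = 0.9884 → 98.84% of variance in house price explained
- 0.9884 > 0.5540 → Model B has the better fit

Which has the larger per-hundred sq ft effect? (|β₁|)
- Model A: β₁ = 3.9722 → predicted house price rises 3.9722 thousand dollars per additional hundred sq ft of floor area
- Model B: β₁ = 17.2386 → predicted house price rises 17.2386 thousand dollars per additional hundred sq ft of floor area
- |3.9722| < |17.2386| → Model B shows the stronger marginal effect

Notes:
- A better fit (higher R²) doesn't necessarily mean a more important relationship.
- A steeper slope doesn't make a better model if the scatter around the line is large.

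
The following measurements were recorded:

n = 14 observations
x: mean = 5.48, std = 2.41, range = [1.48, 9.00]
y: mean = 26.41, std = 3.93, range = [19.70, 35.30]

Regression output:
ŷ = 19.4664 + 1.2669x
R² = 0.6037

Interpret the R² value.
R² = 0.6037 means 60.37% of the variation in y is explained by the linear relationship with x. This indicates a moderate fit.

R² (coefficient of determination) measures the proportion of variance in y explained by the regression model.

Here R² = 0.6037:
- Explained: 60.37% of the variation in y
- Unexplained (residual): 100% − 60.37% = 39.63%
- Rule of thumb (below 0.3 weak; 0.3 to below 0.7 moderate; 0.7 and above strong) → moderate

Note: R² never decreases when predictors are added, so it should not be used alone to compare models of different size.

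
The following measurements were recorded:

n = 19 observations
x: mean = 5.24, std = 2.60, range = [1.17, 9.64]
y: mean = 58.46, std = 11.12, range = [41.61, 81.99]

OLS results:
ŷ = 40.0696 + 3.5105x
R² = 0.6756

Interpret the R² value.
R² = 0.6756 means 67.56% of the variation in y is explained by the linear relationship with x. This indicates a moderate fit.

The coefficient of determination R² is the fraction of the total variation in y that the fitted line accounts for.

Here R² = 0.6756:
- Explained: 67.56% of the variation in y
- Unexplained (residual): 100% − 67.56% = 32.44%
- Rule of thumb (below 0.3 weak; 0.3 to below 0.7 moderate; 0.7 and above strong) → moderate

Calculation: R² = 1 − (SS_res / SS_tot), where SS_res is the sum of squared residuals and SS_tot the total sum of squares.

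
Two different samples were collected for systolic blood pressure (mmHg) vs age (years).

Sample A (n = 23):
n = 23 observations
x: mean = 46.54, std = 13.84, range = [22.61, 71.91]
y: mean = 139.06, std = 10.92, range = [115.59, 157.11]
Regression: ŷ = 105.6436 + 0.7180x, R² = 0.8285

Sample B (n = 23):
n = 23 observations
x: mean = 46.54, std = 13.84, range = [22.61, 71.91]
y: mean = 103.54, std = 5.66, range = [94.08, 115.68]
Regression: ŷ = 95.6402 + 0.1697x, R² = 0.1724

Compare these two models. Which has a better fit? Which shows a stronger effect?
Model A has the better fit (R² = 0.8285 vs 0.1724). Model A shows the stronger effect (|β₁| = 0.7180 vs 0.1697).

Model Comparison:

Goodness of fit (R²):
- Model A: R² = 0.8285 → 82.85% of variance in blood pressure explained
- Model B: R² = 0.1724 → 17.24% of variance in blood pressure explained
- 0.8285 > 0.1724 → Model A has the better fit

Which has the larger per-year effect? (|β₁|)
- Model A: β₁ = 0.7180 → predicted blood pressure rises 0.7180 mmHg per additional year of age
- Model B: β₁ = 0.1697 → predicted blood pressure rises 0.1697 mmHg per additional year of age
- |0.7180| > |0.1697| → Model A shows the stronger marginal effect

Notes:
- R² measures how tightly points cluster around the line; β₁ measures how steep the line is — they answer different questions.
- A better fit (higher R²) doesn't necessarily mean a more important relationship.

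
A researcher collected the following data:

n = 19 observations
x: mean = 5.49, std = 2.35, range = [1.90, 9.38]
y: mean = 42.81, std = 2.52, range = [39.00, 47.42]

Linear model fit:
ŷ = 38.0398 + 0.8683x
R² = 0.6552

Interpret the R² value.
R² = 0.6552 means 65.52% of the variation in y is explained by the linear relationship with x. This indicates a moderate fit.

R² (coefficient of determination) measures the proportion of variance in y explained by the regression model.

Here R² = 0.6552:
- Explained: 65.52% of the variation in y
- Unexplained (residual): 100% − 65.52% = 34.48%
- Rule of thumb (below 0.3 weak; 0.3 to below 0.7 moderate; 0.7 and above strong) → moderate

Note: R² says nothing about causation, and a high R² does not by itself mean the linear form is appropriate — check the residuals.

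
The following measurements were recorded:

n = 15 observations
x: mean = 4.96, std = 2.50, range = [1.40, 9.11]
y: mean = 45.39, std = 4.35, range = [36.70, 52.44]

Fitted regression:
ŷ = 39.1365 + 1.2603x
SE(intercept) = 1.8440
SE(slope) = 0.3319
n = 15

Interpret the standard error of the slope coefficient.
SE(slope) = 0.3319 measures the uncertainty in the estimated slope. The coefficient is estimated with moderate precision (SE/|β̂₁| = 26.3%).

SE(β̂₁) = 0.3319 says: if we drew many samples of n = 15 from the same population and refit each time, the fitted slopes would scatter with a standard deviation of roughly 0.3319 around the true β₁.

Relative precision:
- SE / |β̂₁| = 0.3319 / 1.2603 = 26.3%
- Rule of thumb (under 20%: precise; 20% to under 50%: moderately precise; 50% or more: imprecise) → moderately precise

Rough 95% range (±2 SE): 1.2603 ± 0.6638 → (0.5965, 1.9241).

What drives SE(β̂₁): larger n (here n = 15) → smaller SE; wider spread of x values → smaller SE; more residual scatter → larger SE.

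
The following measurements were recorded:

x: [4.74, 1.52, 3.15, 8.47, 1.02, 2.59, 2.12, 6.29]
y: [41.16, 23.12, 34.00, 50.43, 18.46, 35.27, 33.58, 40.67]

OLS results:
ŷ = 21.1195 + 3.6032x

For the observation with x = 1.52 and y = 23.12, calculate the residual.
Residual = -3.4764

The residual is the difference between the actual value and the predicted value:

Residual = y - ŷ

Step 1: Calculate predicted value
ŷ = 21.1195 + 3.6032 × 1.52
ŷ = 26.5964

Step 2: Calculate residual
Residual = 23.12 - 26.5964
Residual = -3.4764

Sign check: y < ŷ, so the point is below the line and the fit overestimates here.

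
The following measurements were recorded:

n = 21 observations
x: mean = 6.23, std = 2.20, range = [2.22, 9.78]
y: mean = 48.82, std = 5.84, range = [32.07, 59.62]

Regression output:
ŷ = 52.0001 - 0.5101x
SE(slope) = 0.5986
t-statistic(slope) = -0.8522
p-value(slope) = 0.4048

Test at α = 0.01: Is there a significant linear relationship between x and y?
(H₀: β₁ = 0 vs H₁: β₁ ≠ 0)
Fail to reject H₀: p-value = 0.4048 ≥ α = 0.01. The linear relationship is not significant at the 1% level.

Hypothesis test for the slope coefficient:

H₀: β₁ = 0 (no linear relationship)
H₁: β₁ ≠ 0 (linear relationship exists)

Test statistic: t = β̂₁ / SE(β̂₁) = -0.5101 / 0.5986 = -0.8522

With df = 19, the two-sided p-value for |t| = 0.8522 is 0.4048.

Decision rule: reject H₀ if p-value < α.
p-value = 0.4048 ≥ α = 0.01 → fail to reject H₀.

At α = 0.01 the data do not provide convincing evidence of a nonzero slope.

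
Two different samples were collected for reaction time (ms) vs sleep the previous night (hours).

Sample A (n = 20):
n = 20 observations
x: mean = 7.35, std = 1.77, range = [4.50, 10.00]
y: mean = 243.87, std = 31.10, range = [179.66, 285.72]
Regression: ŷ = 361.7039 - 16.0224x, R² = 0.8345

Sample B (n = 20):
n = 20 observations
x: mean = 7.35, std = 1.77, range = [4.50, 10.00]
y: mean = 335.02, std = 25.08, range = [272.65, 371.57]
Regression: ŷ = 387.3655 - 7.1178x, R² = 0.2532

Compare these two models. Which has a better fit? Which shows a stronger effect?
Model A has the better fit (R² = 0.8345 vs 0.2532). Model A shows the stronger effect (|β₁| = 16.0224 vs 7.1178).

Model Comparison:

Fit — compare R²:
- Model A: R² = 0.8345 → 83.45% of variance in reaction time explained
- Model B: R² = 0.2532 → 25.32% of variance in reaction time explained
- 0.8345 > 0.2532 → Model A has the better fit

Effect size (slope magnitude):
- Model A: β₁ = -16.0224 → predicted reaction time falls 16.0224 ms per additional hour of sleep
- Model B: β₁ = -7.1178 → predicted reaction time falls 7.1178 ms per additional hour of sleep
- |-16.0224| > |-7.1178| → Model A shows the stronger marginal effect

Notes:
- A better fit (higher R²) doesn't necessarily mean a more important relationship.
- R² measures how tightly points cluster around the line; β₁ measures how steep the line is — they answer different questions.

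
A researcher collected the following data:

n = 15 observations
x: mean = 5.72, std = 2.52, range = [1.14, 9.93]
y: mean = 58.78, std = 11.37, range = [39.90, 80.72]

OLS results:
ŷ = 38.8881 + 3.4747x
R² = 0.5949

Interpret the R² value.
The model explains 59.49% of the variance in y (R² = 0.5949), leaving 40.51% unexplained; the fit is moderate.

R² = 1 − SS_res/SS_tot compares the residual scatter to the total scatter of y about its mean.

Here R² = 0.5949:
- Explained: 59.49% of the variation in y
- Unexplained (residual): 100% − 59.49% = 40.51%
- Rule of thumb (below 0.3 weak; 0.3 to below 0.7 moderate; 0.7 and above strong) → moderate

Note: R² never decreases when predictors are added, so it should not be used alone to compare models of different size.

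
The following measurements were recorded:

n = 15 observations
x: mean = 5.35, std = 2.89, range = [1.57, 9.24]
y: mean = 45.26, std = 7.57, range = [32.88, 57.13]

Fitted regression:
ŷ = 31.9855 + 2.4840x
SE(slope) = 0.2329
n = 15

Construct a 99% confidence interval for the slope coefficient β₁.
The 99% CI for β₁ is (1.7824, 3.1856)

Confidence interval for the slope:

The 99% CI for β₁ is: β̂₁ ± t*(α/2, n-2) × SE(β̂₁)

Step 1: Find critical t-value
- Confidence level = 0.99
- Degrees of freedom = n - 2 = 15 - 2 = 13
- t*(α/2, 13) = 3.0123

Step 2: Calculate margin of error
Margin = 3.0123 × 0.2329 = 0.7016

Step 3: Construct interval
CI = 2.4840 ± 0.7016
CI = (1.7824, 3.1856)

Interpretation: each one-unit increase in x is associated with a change in mean y of between 1.7824 and 3.1856, with 99% confidence.
The interval does not include 0, suggesting a significant linear relationship.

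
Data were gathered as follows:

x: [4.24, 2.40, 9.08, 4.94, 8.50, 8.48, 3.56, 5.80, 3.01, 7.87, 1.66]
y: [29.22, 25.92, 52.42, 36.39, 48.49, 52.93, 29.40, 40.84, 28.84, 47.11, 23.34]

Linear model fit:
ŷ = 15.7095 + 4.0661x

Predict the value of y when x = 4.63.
ŷ = 34.5355

x = 4.63 lies inside the observed range [1.66, 9.08], so the fitted equation applies directly:

ŷ = 15.7095 + 4.0661 × 4.63
ŷ = 15.7095 + 18.8260
ŷ = 34.5355

This is the fitted mean response at that x — an individual observation would come with a wider prediction interval.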